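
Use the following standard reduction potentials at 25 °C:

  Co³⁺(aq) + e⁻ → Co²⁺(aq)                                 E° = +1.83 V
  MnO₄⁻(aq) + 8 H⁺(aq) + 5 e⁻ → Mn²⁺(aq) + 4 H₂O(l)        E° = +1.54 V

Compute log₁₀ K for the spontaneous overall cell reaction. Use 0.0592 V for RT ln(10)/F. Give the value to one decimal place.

24.5

Cathode: Co³⁺/Co²⁺; anode: MnO₄⁻/Mn²⁺. E°cell = +0.29 V, n = 5.
log K = nE°cell / 0.0592 = (5)(+0.29) / 0.0592 = 24.5.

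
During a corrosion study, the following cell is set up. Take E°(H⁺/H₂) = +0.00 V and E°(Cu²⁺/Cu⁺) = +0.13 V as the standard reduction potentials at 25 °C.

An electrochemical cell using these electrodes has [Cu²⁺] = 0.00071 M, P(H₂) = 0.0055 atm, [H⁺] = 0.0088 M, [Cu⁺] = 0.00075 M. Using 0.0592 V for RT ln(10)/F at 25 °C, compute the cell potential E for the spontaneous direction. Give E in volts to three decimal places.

+0.183 V

Cu²⁺/Cu⁺ is the cathode (higher E°), H⁺/H₂ the anode: E°cell = +0.13 − (+0.00) = +0.13 V, n = 2.
Overall: 2 Cu²⁺(aq) + H₂(g) → 2 Cu⁺(aq) + 2 H⁺(aq)
Q = [Cu⁺]^2·[H⁺]^2 / ([Cu²⁺]^2·P(H₂)); log Q = -1.804.
E = E° − (0.0592/n) log Q = +0.13 − (0.0592/2)(-1.804) = +0.183 V.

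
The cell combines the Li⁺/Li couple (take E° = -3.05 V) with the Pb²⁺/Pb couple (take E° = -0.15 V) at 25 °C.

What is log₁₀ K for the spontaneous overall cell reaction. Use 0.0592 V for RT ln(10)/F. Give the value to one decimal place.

98.0

Cathode: Pb²⁺/Pb; anode: Li⁺/Li. E°cell = +2.90 V, n = 2.
log K = nE°cell / 0.0592 = (2)(+2.90) / 0.0592 = 98.0.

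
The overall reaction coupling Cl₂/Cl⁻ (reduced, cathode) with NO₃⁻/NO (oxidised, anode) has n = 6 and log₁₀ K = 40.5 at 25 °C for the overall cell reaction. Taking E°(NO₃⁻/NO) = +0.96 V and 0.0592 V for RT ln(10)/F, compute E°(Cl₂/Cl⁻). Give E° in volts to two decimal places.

E°cell = (0.0592/n)·log K = (0.0592/6)(40.5) = +0.400 V.
Since Cl₂/Cl⁻ is the cathode and NO₃⁻/NO the anode, E°cell = E°(Cl₂/Cl⁻) − E°(NO₃⁻/NO).
So E°(Cl₂/Cl⁻) = E°cell + E°(NO₃⁻/NO) = +0.400 + (+0.96) = +1.36 V.

+1.36 V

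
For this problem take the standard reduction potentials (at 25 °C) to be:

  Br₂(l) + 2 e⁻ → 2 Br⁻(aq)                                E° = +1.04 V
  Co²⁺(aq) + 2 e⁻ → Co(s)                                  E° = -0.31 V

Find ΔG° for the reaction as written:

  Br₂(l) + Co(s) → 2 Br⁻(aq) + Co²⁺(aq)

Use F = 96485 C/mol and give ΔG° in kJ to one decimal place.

As written, Br₂/Br⁻ is reduced (cathode) and Co²⁺/Co is oxidised (anode), so E°cell = (+1.04) − (-0.31) = +1.35 V.
Balancing electrons gives n = 2.
ΔG° = −nFE° = −(2)(96485)(+1.35) = -260,510 J = -260.5 kJ.

-260.5 kJ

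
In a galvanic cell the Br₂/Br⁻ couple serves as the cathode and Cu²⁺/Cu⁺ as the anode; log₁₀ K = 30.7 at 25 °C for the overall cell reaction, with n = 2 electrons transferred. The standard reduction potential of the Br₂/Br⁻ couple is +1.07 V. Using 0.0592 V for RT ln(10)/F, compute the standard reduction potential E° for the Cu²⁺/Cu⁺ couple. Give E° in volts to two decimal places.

+0.16 V

E°cell = (0.0592/n)·log K = (0.0592/2)(30.7) = +0.909 V.
Since Br₂/Br⁻ is the cathode and Cu²⁺/Cu⁺ the anode, E°cell = E°(Br₂/Br⁻) − E°(Cu²⁺/Cu⁺).
So E°(Cu²⁺/Cu⁺) = E°(Br₂/Br⁻) − E°cell = (+1.07) − (+0.909) = +0.16 V.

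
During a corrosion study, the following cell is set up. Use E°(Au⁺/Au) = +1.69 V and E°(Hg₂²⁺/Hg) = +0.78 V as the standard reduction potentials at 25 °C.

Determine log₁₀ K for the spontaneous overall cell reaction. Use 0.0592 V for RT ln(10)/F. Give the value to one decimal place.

30.7

Cathode: Au⁺/Au; anode: Hg₂²⁺/Hg. E°cell = +0.91 V, n = 2.
log K = nE°cell / 0.0592 = (2)(+0.91) / 0.0592 = 30.7.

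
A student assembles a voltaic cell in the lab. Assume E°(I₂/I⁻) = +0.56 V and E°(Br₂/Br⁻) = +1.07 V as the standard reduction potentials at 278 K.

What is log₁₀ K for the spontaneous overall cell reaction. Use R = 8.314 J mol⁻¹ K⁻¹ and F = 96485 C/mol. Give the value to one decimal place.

Cathode: Br₂/Br⁻; anode: I₂/I⁻. E°cell = (+1.07) − (+0.56) = +0.51 V, with n = 2.
ΔG° = −nFE° = −RT ln K, so ln K = nFE°/(RT) = (2)(96485)(+0.51) / ((8.314)(278)) = 42.580.
log₁₀ K = 42.580 / ln 10 = 18.5.

18.5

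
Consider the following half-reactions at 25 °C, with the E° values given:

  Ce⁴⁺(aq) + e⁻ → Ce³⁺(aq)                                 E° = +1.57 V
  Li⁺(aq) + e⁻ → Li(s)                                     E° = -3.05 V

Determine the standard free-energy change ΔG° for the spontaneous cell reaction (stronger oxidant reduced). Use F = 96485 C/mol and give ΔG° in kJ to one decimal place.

Ce⁴⁺/Ce³⁺ (E° = +1.57 V) is the cathode; Li⁺/Li (E° = -3.05 V) is the anode, so E°cell = +4.62 V.
Balancing electrons gives n = 1 (lcm of 1 and 1).
ΔG° = −nFE° = −(1)(96485)(+4.62) = -445,761 J = -445.8 kJ.

-445.8 kJ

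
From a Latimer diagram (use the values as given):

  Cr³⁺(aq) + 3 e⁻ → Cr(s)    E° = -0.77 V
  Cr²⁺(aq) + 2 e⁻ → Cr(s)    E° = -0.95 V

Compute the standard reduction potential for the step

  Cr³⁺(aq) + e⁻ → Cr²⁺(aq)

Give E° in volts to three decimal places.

-0.410 V

Sequential free energies add, so n₃E°₃ = n₁E°₁ + n₂E°₂.
With n₃ = 3, and the known step contributing 2×(-0.95) V, the unknown satisfies 1·E° = 3×(-0.77) − 2×(-0.95) = -0.410.
E° = -0.410 / 1 = -0.410 V.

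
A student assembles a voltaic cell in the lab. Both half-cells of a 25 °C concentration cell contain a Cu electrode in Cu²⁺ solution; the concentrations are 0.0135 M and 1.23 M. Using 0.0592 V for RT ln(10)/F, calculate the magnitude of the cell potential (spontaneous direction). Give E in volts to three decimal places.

+0.058 V

For a concentration cell E°cell = 0. The 1.23 M side is the cathode (reduction is favoured where [Cu²⁺] is higher).
With n = 2, E = −(0.0592/2) log([Cu²⁺]ₐₙ/[Cu²⁺]꜀ₐₜ) = −(0.0592/2) log(0.0135/1.23) = −(0.0592/2)(-1.960) = +0.058 V.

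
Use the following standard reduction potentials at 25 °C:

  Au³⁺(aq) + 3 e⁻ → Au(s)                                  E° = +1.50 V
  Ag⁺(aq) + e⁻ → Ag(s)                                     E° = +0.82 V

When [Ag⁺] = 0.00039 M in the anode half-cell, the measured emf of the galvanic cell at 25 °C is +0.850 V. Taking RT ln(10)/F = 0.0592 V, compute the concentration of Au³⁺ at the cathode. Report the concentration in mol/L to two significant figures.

0.024 M

Au³⁺/Au is the cathode, Ag⁺/Ag the anode: E°cell = +0.68 V, n = 3.
Overall reaction: Au³⁺(aq) + 3 Ag(s) → Au(s) + 3 Ag⁺(aq); Q = [Ag⁺]^3/[Au³⁺]^1.
From E = E° − (0.0592/n) log Q: log Q = (E° − E)·n/0.0592 = (+0.68 − (+0.850))·3/0.0592 = -8.6149.
So 1·log[Au³⁺] = 3·log(0.00039) − log Q = -10.2268 − (-8.6149) = -1.6119; [Au³⁺] = 10^(-1.6119) ≈ 0.024 M.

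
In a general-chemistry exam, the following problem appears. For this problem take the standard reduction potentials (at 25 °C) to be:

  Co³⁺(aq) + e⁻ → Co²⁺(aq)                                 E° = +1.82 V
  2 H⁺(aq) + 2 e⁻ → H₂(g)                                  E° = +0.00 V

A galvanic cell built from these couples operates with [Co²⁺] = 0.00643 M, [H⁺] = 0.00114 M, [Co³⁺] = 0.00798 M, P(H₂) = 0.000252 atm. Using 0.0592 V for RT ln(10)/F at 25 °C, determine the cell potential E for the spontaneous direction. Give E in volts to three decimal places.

Co³⁺/Co²⁺ is the cathode (higher E°), H⁺/H₂ the anode: E°cell = +1.82 − (+0.00) = +1.82 V, n = 2.
Overall: 2 Co³⁺(aq) + H₂(g) → 2 Co²⁺(aq) + 2 H⁺(aq)
Q = [Co²⁺]^2·[H⁺]^2 / ([Co³⁺]^2·P(H₂)); log Q = -2.475.
E = E° − (0.0592/n) log Q = +1.82 − (0.0592/2)(-2.475) = +1.893 V.

+1.893 V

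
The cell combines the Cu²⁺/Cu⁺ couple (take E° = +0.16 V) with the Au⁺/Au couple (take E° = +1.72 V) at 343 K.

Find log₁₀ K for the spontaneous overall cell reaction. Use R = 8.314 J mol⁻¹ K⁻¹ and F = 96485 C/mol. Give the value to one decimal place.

22.9

Cathode: Au⁺/Au; anode: Cu²⁺/Cu⁺. E°cell = (+1.72) − (+0.16) = +1.56 V, with n = 1.
ΔG° = −nFE° = −RT ln K, so ln K = nFE°/(RT) = (1)(96485)(+1.56) / ((8.314)(343)) = 52.781.
log₁₀ K = 52.781 / ln 10 = 22.9.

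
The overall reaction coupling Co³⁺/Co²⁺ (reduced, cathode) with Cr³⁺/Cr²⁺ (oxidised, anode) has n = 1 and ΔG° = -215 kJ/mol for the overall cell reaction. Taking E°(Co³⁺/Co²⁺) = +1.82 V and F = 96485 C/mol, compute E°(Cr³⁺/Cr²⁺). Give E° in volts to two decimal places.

E°cell = −ΔG°/(nF) = −(-215×10³)/((1)(96485)) = +2.228 V.
Since Co³⁺/Co²⁺ is the cathode and Cr³⁺/Cr²⁺ the anode, E°cell = E°(Co³⁺/Co²⁺) − E°(Cr³⁺/Cr²⁺).
So E°(Cr³⁺/Cr²⁺) = E°(Co³⁺/Co²⁺) − E°cell = (+1.82) − (+2.228) = -0.41 V.

-0.41 V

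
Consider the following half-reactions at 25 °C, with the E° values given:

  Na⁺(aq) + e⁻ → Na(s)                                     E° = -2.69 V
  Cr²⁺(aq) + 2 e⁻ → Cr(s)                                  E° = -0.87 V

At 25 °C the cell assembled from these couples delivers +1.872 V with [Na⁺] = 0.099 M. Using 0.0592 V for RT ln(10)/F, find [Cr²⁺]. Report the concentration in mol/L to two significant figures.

0.56 M

Cr²⁺/Cr is the cathode, Na⁺/Na the anode: E°cell = +1.82 V, n = 2.
Overall reaction: Cr²⁺(aq) + 2 Na(s) → Cr(s) + 2 Na⁺(aq); Q = [Na⁺]^2/[Cr²⁺]^1.
From E = E° − (0.0592/n) log Q: log Q = (E° − E)·n/0.0592 = (+1.82 − (+1.872))·2/0.0592 = -1.7568.
So 1·log[Cr²⁺] = 2·log(0.099) − log Q = -2.0087 − (-1.7568) = -0.2519; [Cr²⁺] = 10^(-0.2519) ≈ 0.56 M.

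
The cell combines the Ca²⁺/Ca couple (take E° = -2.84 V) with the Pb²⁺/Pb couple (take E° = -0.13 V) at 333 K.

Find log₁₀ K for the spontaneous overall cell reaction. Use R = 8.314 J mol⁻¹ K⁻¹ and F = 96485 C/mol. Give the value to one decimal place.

Cathode: Pb²⁺/Pb; anode: Ca²⁺/Ca. E°cell = (-0.13) − (-2.84) = +2.71 V, with n = 2.
ΔG° = −nFE° = −RT ln K, so ln K = nFE°/(RT) = (2)(96485)(+2.71) / ((8.314)(333)) = 188.888.
log₁₀ K = 188.888 / ln 10 = 82.0.

82.0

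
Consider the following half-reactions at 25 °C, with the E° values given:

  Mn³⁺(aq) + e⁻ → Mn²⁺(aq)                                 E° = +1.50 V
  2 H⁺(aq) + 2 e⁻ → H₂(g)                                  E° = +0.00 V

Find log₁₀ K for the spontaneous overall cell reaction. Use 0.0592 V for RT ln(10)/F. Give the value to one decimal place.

Cathode: Mn³⁺/Mn²⁺; anode: H⁺/H₂. E°cell = +1.50 V, n = 2.
log K = nE°cell / 0.0592 = (2)(+1.50) / 0.0592 = 50.7.

50.7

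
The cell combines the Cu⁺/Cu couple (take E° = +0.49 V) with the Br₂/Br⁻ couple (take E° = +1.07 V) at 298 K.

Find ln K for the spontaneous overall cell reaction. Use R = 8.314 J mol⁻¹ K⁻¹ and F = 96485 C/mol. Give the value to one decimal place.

Cathode: Br₂/Br⁻; anode: Cu⁺/Cu. E°cell = (+1.07) − (+0.49) = +0.58 V, with n = 2.
ΔG° = −nFE° = −RT ln K, so ln K = nFE°/(RT) = (2)(96485)(+0.58) / ((8.314)(298)) = 45.174.

45.2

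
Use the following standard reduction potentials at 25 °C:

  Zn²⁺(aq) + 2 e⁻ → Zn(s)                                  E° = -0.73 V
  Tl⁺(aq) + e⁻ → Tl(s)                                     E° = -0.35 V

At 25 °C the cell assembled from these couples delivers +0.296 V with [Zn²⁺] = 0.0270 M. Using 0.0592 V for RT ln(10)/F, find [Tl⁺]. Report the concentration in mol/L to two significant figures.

0.0063 M

Tl⁺/Tl is the cathode, Zn²⁺/Zn the anode: E°cell = +0.38 V, n = 2.
Overall reaction: 2 Tl⁺(aq) + Zn(s) → 2 Tl(s) + Zn²⁺(aq); Q = [Zn²⁺]^1/[Tl⁺]^2.
From E = E° − (0.0592/n) log Q: log Q = (E° − E)·n/0.0592 = (+0.38 − (+0.296))·2/0.0592 = 2.8378.
So 2·log[Tl⁺] = 1·log(0.027) − log Q = -1.5686 − (2.8378) = -4.4064; log[Tl⁺] = -4.4064 / 2 = -2.2032; [Tl⁺] = 10^(-2.2032) ≈ 0.0063 M.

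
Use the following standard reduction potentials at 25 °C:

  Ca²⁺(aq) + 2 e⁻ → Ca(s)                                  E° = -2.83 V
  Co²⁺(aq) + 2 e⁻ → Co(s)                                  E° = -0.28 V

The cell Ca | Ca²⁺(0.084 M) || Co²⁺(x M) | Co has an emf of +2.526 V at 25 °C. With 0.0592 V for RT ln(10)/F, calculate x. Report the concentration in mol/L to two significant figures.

0.013 M

Co²⁺/Co is the cathode, Ca²⁺/Ca the anode: E°cell = +2.55 V, n = 2.
Overall reaction: Co²⁺(aq) + Ca(s) → Co(s) + Ca²⁺(aq); Q = [Ca²⁺]^1/[Co²⁺]^1.
From E = E° − (0.0592/n) log Q: log Q = (E° − E)·n/0.0592 = (+2.55 − (+2.526))·2/0.0592 = 0.8108.
So 1·log[Co²⁺] = 1·log(0.084) − log Q = -1.0757 − (0.8108) = -1.8865; [Co²⁺] = 10^(-1.8865) ≈ 0.013 M.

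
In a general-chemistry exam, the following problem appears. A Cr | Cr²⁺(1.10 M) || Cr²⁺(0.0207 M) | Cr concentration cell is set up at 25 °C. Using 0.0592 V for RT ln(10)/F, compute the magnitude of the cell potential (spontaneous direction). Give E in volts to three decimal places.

+0.051 V

For a concentration cell E°cell = 0. The 1.10 M side is the cathode (reduction is favoured where [Cr²⁺] is higher).
With n = 2, E = −(0.0592/2) log([Cr²⁺]ₐₙ/[Cr²⁺]꜀ₐₜ) = −(0.0592/2) log(0.0207/1.1) = −(0.0592/2)(-1.725) = +0.051 V.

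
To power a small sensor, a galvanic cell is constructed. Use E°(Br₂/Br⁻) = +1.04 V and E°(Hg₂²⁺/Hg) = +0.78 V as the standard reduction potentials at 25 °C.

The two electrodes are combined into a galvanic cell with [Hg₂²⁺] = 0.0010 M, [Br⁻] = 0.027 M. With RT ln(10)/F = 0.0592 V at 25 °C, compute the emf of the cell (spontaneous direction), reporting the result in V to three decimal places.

+0.442 V

Br₂/Br⁻ is the cathode (higher E°), Hg₂²⁺/Hg the anode: E°cell = +1.04 − (+0.78) = +0.26 V, n = 2.
Overall: Br₂(l) + 2 Hg(l) → 2 Br⁻(aq) + Hg₂²⁺(aq)
Q = [Br⁻]^2·[Hg₂²⁺]; log Q = -6.137.
E = E° − (0.0592/n) log Q = +0.26 − (0.0592/2)(-6.137) = +0.442 V.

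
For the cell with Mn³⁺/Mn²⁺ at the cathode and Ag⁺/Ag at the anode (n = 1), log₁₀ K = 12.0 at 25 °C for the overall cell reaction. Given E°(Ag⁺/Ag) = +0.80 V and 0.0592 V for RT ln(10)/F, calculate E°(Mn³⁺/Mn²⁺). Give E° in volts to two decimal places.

E°cell = (0.0592/n)·log K = (0.0592/1)(12.0) = +0.710 V.
Since Mn³⁺/Mn²⁺ is the cathode and Ag⁺/Ag the anode, E°cell = E°(Mn³⁺/Mn²⁺) − E°(Ag⁺/Ag).
So E°(Mn³⁺/Mn²⁺) = E°cell + E°(Ag⁺/Ag) = +0.710 + (+0.80) = +1.51 V.

+1.51 V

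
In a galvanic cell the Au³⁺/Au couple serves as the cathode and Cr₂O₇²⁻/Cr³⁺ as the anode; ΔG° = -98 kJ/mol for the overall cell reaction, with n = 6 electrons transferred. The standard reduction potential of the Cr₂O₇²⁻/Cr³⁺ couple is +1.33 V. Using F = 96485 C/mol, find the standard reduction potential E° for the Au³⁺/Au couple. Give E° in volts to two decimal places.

E°cell = −ΔG°/(nF) = −(-98×10³)/((6)(96485)) = +0.169 V.
Since Au³⁺/Au is the cathode and Cr₂O₇²⁻/Cr³⁺ the anode, E°cell = E°(Au³⁺/Au) − E°(Cr₂O₇²⁻/Cr³⁺).
So E°(Au³⁺/Au) = E°cell + E°(Cr₂O₇²⁻/Cr³⁺) = +0.169 + (+1.33) = +1.50 V.

+1.50 V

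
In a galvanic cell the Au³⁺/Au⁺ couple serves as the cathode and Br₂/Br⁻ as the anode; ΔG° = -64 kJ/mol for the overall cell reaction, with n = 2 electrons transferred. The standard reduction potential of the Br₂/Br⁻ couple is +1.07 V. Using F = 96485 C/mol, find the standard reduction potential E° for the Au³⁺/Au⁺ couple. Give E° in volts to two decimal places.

E°cell = −ΔG°/(nF) = −(-64×10³)/((2)(96485)) = +0.332 V.
Since Au³⁺/Au⁺ is the cathode and Br₂/Br⁻ the anode, E°cell = E°(Au³⁺/Au⁺) − E°(Br₂/Br⁻).
So E°(Au³⁺/Au⁺) = E°cell + E°(Br₂/Br⁻) = +0.332 + (+1.07) = +1.40 V.

+1.40 V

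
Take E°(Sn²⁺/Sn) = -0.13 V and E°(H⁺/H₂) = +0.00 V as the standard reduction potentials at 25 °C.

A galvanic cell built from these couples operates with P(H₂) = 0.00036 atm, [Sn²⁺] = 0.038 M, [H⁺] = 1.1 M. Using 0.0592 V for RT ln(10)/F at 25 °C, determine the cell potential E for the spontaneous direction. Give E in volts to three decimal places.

H⁺/H₂ is the cathode (higher E°), Sn²⁺/Sn the anode: E°cell = +0.00 − (-0.13) = +0.13 V, n = 2.
Overall: 2 H⁺(aq) + Sn(s) → H₂(g) + Sn²⁺(aq)
Q = P(H₂)·[Sn²⁺] / ([H⁺]^2); log Q = -4.947.
E = E° − (0.0592/n) log Q = +0.13 − (0.0592/2)(-4.947) = +0.276 V.

+0.276 V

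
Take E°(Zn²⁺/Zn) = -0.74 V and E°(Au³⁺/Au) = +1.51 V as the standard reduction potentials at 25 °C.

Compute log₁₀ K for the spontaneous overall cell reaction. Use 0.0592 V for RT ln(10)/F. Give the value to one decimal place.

Cathode: Au³⁺/Au; anode: Zn²⁺/Zn. E°cell = +2.25 V, n = 6.
log K = nE°cell / 0.0592 = (6)(+2.25) / 0.0592 = 228.0.

228.0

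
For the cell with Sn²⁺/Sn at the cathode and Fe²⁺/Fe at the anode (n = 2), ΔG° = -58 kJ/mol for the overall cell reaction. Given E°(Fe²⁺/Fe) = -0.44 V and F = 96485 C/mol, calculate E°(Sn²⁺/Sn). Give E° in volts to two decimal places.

-0.14 V

E°cell = −ΔG°/(nF) = −(-58×10³)/((2)(96485)) = +0.301 V.
Since Sn²⁺/Sn is the cathode and Fe²⁺/Fe the anode, E°cell = E°(Sn²⁺/Sn) − E°(Fe²⁺/Fe).
So E°(Sn²⁺/Sn) = E°cell + E°(Fe²⁺/Fe) = +0.301 + (-0.44) = -0.14 V.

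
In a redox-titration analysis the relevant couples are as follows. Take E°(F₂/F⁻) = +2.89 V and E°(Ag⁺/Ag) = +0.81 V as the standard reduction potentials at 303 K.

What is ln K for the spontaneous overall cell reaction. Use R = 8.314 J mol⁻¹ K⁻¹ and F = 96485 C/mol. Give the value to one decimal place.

Cathode: F₂/F⁻; anode: Ag⁺/Ag. E°cell = (+2.89) − (+0.81) = +2.08 V, with n = 2.
ΔG° = −nFE° = −RT ln K, so ln K = nFE°/(RT) = (2)(96485)(+2.08) / ((8.314)(303)) = 159.331.

159.3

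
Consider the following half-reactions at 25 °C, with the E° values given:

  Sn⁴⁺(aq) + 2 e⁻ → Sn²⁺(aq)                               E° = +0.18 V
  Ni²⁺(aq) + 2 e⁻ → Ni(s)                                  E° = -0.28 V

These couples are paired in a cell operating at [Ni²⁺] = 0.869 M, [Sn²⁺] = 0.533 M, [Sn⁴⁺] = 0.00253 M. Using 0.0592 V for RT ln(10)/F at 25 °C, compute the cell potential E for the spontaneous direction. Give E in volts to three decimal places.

Sn⁴⁺/Sn²⁺ is the cathode (higher E°), Ni²⁺/Ni the anode: E°cell = +0.18 − (-0.28) = +0.46 V, n = 2.
Overall: Sn⁴⁺(aq) + Ni(s) → Sn²⁺(aq) + Ni²⁺(aq)
Q = [Sn²⁺]·[Ni²⁺] / ([Sn⁴⁺]); log Q = 2.263.
E = E° − (0.0592/n) log Q = +0.46 − (0.0592/2)(2.263) = +0.393 V.

+0.393 V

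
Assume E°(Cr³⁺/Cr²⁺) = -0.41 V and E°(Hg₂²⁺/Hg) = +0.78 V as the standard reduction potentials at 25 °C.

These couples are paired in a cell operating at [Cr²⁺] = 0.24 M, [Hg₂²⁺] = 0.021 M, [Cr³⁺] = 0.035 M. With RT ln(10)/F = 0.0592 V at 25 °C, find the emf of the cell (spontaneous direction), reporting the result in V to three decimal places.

Hg₂²⁺/Hg is the cathode (higher E°), Cr³⁺/Cr²⁺ the anode: E°cell = +0.78 − (-0.41) = +1.19 V, n = 2.
Overall: Hg₂²⁺(aq) + 2 Cr²⁺(aq) → 2 Hg(l) + 2 Cr³⁺(aq)
Q = [Cr³⁺]^2 / ([Hg₂²⁺]·[Cr²⁺]^2); log Q = 0.005.
E = E° − (0.0592/n) log Q = +1.19 − (0.0592/2)(0.005) = +1.190 V.

+1.190 V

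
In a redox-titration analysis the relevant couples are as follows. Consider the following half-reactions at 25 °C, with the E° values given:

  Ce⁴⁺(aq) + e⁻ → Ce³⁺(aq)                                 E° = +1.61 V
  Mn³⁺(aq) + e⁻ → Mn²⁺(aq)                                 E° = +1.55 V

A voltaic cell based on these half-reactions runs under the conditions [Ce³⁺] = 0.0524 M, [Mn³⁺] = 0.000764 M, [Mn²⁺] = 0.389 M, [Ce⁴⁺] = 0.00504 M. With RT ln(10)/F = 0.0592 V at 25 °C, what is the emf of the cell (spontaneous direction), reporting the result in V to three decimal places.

+0.160 V

Ce⁴⁺/Ce³⁺ is the cathode (higher E°), Mn³⁺/Mn²⁺ the anode: E°cell = +1.61 − (+1.55) = +0.06 V, n = 1.
Overall: Ce⁴⁺(aq) + Mn²⁺(aq) → Ce³⁺(aq) + Mn³⁺(aq)
Q = [Ce³⁺]·[Mn³⁺] / ([Ce⁴⁺]·[Mn²⁺]); log Q = -1.690.
E = E° − (0.0592/n) log Q = +0.06 − (0.0592/1)(-1.690) = +0.160 V.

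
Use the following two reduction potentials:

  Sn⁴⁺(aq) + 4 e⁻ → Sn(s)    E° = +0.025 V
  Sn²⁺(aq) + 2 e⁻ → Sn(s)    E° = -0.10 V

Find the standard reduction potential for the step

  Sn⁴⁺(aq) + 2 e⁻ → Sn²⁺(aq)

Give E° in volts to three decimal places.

+0.150 V

Sequential free energies add, so n₃E°₃ = n₁E°₁ + n₂E°₂.
With n₃ = 4, and the known step contributing 2×(-0.10) V, the unknown satisfies 2·E° = 4×(+0.025) − 2×(-0.10) = +0.300.
E° = +0.300 / 2 = +0.150 V.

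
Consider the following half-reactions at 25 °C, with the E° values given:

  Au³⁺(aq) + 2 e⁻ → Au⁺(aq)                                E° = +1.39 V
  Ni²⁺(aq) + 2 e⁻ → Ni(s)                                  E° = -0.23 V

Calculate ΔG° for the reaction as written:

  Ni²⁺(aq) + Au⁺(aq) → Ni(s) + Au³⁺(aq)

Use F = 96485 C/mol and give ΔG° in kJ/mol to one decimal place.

+312.6 kJ/mol

As written, Ni²⁺/Ni is reduced (cathode) and Au³⁺/Au⁺ is oxidised (anode), so E°cell = (-0.23) − (+1.39) = -1.62 V.
Balancing electrons gives n = 2.
ΔG° = −nFE° = −(2)(96485)(-1.62) = 312,611 J = +312.6 kJ/mol.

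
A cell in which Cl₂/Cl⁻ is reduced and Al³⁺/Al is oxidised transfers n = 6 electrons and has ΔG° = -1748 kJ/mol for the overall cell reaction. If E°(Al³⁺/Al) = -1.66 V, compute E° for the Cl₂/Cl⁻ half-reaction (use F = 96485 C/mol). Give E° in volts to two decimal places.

E°cell = −ΔG°/(nF) = −(-1748×10³)/((6)(96485)) = +3.019 V.
Since Cl₂/Cl⁻ is the cathode and Al³⁺/Al the anode, E°cell = E°(Cl₂/Cl⁻) − E°(Al³⁺/Al).
So E°(Cl₂/Cl⁻) = E°cell + E°(Al³⁺/Al) = +3.019 + (-1.66) = +1.36 V.

+1.36 V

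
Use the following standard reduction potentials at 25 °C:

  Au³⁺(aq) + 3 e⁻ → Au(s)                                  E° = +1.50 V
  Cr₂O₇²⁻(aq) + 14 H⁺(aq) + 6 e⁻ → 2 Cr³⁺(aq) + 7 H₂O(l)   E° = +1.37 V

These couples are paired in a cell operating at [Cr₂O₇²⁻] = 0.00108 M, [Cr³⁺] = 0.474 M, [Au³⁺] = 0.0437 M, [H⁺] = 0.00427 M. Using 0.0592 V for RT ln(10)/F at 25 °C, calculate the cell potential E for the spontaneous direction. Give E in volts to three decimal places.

+0.453 V

Au³⁺/Au is the cathode (higher E°), Cr₂O₇²⁻/Cr³⁺ the anode: E°cell = +1.50 − (+1.37) = +0.13 V, n = 6.
Overall: 2 Au³⁺(aq) + 2 Cr³⁺(aq) + 7 H₂O(l) → 2 Au(s) + Cr₂O₇²⁻(aq) + 14 H⁺(aq)
Q = [Cr₂O₇²⁻]·[H⁺]^14 / ([Au³⁺]^2·[Cr³⁺]^2); log Q = -32.773.
E = E° − (0.0592/n) log Q = +0.13 − (0.0592/6)(-32.773) = +0.453 V.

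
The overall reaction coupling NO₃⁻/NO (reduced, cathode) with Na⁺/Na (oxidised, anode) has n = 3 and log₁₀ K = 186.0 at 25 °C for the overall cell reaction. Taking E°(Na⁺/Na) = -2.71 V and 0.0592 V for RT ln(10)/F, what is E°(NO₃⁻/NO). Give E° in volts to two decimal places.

+0.96 V

E°cell = (0.0592/n)·log K = (0.0592/3)(186.0) = +3.670 V.
Since NO₃⁻/NO is the cathode and Na⁺/Na the anode, E°cell = E°(NO₃⁻/NO) − E°(Na⁺/Na).
So E°(NO₃⁻/NO) = E°cell + E°(Na⁺/Na) = +3.670 + (-2.71) = +0.96 V.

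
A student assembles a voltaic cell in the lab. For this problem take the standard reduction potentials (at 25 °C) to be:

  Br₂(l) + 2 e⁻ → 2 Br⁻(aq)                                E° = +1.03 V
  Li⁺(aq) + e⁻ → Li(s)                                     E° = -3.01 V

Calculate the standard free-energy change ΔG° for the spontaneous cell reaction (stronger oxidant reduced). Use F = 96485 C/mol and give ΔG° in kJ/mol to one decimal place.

-779.6 kJ/mol

Br₂/Br⁻ (E° = +1.03 V) is the cathode; Li⁺/Li (E° = -3.01 V) is the anode, so E°cell = +4.04 V.
Balancing electrons gives n = 2 (lcm of 2 and 1).
ΔG° = −nFE° = −(2)(96485)(+4.04) = -779,599 J = -779.6 kJ/mol.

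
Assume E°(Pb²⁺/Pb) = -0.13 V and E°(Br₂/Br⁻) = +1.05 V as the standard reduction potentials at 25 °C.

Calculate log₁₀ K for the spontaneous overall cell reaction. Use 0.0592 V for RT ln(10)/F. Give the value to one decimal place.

Cathode: Br₂/Br⁻; anode: Pb²⁺/Pb. E°cell = +1.18 V, n = 2.
log K = nE°cell / 0.0592 = (2)(+1.18) / 0.0592 = 39.9.

39.9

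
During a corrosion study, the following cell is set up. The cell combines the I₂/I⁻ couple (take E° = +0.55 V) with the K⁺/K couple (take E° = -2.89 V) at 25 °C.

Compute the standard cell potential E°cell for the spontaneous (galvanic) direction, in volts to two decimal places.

The I₂/I⁻ couple has the higher reduction potential, so it is the cathode; K⁺/K is oxidised at the anode.
E°cell = E°(cathode) − E°(anode) = (+0.55) − (-2.89) = +3.44 V.
Since E°cell > 0, the reaction is spontaneous under standard conditions.

+3.44 V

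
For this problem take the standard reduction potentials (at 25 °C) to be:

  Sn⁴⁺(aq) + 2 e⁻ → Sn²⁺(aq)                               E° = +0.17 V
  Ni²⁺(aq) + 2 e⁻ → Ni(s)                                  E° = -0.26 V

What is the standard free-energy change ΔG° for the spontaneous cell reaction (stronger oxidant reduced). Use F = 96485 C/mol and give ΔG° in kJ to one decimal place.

-83.0 kJ

Sn⁴⁺/Sn²⁺ (E° = +0.17 V) is the cathode; Ni²⁺/Ni (E° = -0.26 V) is the anode, so E°cell = +0.43 V.
Balancing electrons gives n = 2 (lcm of 2 and 2).
ΔG° = −nFE° = −(2)(96485)(+0.43) = -82,977 J = -83.0 kJ.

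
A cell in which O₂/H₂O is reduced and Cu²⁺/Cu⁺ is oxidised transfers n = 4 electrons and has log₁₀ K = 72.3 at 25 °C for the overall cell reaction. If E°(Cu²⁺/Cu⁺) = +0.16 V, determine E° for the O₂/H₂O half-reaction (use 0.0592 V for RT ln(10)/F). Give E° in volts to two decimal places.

+1.23 V

E°cell = (0.0592/n)·log K = (0.0592/4)(72.3) = +1.070 V.
Since O₂/H₂O is the cathode and Cu²⁺/Cu⁺ the anode, E°cell = E°(O₂/H₂O) − E°(Cu²⁺/Cu⁺).
So E°(O₂/H₂O) = E°cell + E°(Cu²⁺/Cu⁺) = +1.070 + (+0.16) = +1.23 V.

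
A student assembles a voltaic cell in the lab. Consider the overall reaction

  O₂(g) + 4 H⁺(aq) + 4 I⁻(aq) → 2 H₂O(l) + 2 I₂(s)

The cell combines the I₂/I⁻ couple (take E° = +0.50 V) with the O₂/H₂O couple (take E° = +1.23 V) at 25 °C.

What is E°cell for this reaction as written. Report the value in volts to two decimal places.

The O₂/H₂O couple has the higher reduction potential, so it is the cathode; I₂/I⁻ is oxidised at the anode.
E°cell = E°(cathode) − E°(anode) = (+1.23) − (+0.50) = +0.73 V.

+0.73 V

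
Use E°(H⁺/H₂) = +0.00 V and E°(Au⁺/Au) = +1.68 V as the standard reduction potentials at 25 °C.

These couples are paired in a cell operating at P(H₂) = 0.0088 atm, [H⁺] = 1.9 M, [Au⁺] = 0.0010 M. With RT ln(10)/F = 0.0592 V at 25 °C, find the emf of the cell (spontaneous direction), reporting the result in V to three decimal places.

Au⁺/Au is the cathode (higher E°), H⁺/H₂ the anode: E°cell = +1.68 − (+0.00) = +1.68 V, n = 2.
Overall: 2 Au⁺(aq) + H₂(g) → 2 Au(s) + 2 H⁺(aq)
Q = [H⁺]^2 / ([Au⁺]^2·P(H₂)); log Q = 8.613.
E = E° − (0.0592/n) log Q = +1.68 − (0.0592/2)(8.613) = +1.425 V.

+1.425 V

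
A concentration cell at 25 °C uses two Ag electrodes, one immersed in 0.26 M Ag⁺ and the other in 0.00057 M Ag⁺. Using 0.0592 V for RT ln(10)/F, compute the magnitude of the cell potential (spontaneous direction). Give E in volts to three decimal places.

+0.157 V

For a concentration cell E°cell = 0. The 0.26 M side is the cathode (reduction is favoured where [Ag⁺] is higher).
With n = 1, E = −(0.0592/1) log([Ag⁺]ₐₙ/[Ag⁺]꜀ₐₜ) = −(0.0592/1) log(0.00057/0.26) = −(0.0592/1)(-2.659) = +0.157 V.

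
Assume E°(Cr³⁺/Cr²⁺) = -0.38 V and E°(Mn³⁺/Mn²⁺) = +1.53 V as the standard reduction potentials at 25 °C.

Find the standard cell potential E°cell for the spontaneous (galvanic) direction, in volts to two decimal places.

The Mn³⁺/Mn²⁺ couple has the higher reduction potential, so it is the cathode; Cr³⁺/Cr²⁺ is oxidised at the anode.
E°cell = E°(cathode) − E°(anode) = (+1.53) − (-0.38) = +1.91 V.
Since E°cell > 0, the reaction is spontaneous under standard conditions.

+1.91 V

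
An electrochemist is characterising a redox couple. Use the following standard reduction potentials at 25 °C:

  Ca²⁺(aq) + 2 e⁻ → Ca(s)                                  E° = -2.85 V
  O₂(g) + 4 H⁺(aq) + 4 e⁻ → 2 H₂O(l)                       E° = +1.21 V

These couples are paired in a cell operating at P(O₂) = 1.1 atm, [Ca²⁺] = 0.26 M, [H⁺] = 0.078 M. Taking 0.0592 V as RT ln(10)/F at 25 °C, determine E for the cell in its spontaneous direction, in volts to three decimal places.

O₂/H₂O is the cathode (higher E°), Ca²⁺/Ca the anode: E°cell = +1.21 − (-2.85) = +4.06 V, n = 4.
Overall: O₂(g) + 4 H⁺(aq) + 2 Ca(s) → 2 H₂O(l) + 2 Ca²⁺(aq)
Q = [Ca²⁺]^2 / (P(O₂)·[H⁺]^4); log Q = 3.220.
E = E° − (0.0592/n) log Q = +4.06 − (0.0592/4)(3.220) = +4.012 V.

+4.012 V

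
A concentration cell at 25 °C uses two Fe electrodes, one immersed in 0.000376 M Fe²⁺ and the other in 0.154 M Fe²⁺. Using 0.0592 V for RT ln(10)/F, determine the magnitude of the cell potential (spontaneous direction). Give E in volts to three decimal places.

+0.077 V

For a concentration cell E°cell = 0. The 0.154 M side is the cathode (reduction is favoured where [Fe²⁺] is higher).
With n = 2, E = −(0.0592/2) log([Fe²⁺]ₐₙ/[Fe²⁺]꜀ₐₜ) = −(0.0592/2) log(0.000376/0.154) = −(0.0592/2)(-2.612) = +0.077 V.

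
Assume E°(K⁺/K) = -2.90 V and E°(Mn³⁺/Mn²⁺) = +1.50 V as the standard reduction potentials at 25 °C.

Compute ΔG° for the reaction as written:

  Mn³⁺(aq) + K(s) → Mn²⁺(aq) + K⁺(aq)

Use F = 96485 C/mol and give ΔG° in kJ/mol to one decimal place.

As written, Mn³⁺/Mn²⁺ is reduced (cathode) and K⁺/K is oxidised (anode), so E°cell = (+1.50) − (-2.90) = +4.40 V.
Balancing electrons gives n = 1.
ΔG° = −nFE° = −(1)(96485)(+4.40) = -424,534 J = -424.5 kJ/mol.

-424.5 kJ/mol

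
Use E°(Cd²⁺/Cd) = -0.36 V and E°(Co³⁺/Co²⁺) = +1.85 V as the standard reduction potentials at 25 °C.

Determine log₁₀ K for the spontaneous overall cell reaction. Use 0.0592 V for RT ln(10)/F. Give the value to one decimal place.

Cathode: Co³⁺/Co²⁺; anode: Cd²⁺/Cd. E°cell = +2.21 V, n = 2.
log K = nE°cell / 0.0592 = (2)(+2.21) / 0.0592 = 74.7.

74.7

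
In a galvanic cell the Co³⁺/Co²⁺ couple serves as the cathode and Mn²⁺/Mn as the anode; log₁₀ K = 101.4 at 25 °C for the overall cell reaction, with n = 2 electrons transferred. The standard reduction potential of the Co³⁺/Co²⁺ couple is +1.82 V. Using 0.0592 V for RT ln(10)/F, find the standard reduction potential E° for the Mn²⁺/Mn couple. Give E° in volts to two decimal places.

E°cell = (0.0592/n)·log K = (0.0592/2)(101.4) = +3.001 V.
Since Co³⁺/Co²⁺ is the cathode and Mn²⁺/Mn the anode, E°cell = E°(Co³⁺/Co²⁺) − E°(Mn²⁺/Mn).
So E°(Mn²⁺/Mn) = E°(Co³⁺/Co²⁺) − E°cell = (+1.82) − (+3.001) = -1.18 V.

-1.18 V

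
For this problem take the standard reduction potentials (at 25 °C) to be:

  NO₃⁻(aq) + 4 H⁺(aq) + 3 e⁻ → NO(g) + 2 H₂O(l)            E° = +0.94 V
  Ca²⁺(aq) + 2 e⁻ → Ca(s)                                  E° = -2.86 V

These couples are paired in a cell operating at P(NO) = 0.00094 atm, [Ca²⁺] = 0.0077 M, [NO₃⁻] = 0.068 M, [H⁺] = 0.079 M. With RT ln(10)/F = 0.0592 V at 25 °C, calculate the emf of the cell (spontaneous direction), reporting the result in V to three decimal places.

NO₃⁻/NO is the cathode (higher E°), Ca²⁺/Ca the anode: E°cell = +0.94 − (-2.86) = +3.80 V, n = 6.
Overall: 2 NO₃⁻(aq) + 8 H⁺(aq) + 3 Ca(s) → 2 NO(g) + 4 H₂O(l) + 3 Ca²⁺(aq)
Q = P(NO)^2·[Ca²⁺]^3 / ([NO₃⁻]^2·[H⁺]^8); log Q = -1.240.
E = E° − (0.0592/n) log Q = +3.80 − (0.0592/6)(-1.240) = +3.812 V.

+3.812 V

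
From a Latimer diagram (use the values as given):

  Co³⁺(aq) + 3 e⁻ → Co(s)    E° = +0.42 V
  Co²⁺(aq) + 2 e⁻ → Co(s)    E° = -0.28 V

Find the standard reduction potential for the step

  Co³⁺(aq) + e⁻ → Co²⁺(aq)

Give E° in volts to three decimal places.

+1.820 V

Sequential free energies add, so n₃E°₃ = n₁E°₁ + n₂E°₂.
With n₃ = 3, and the known step contributing 2×(-0.28) V, the unknown satisfies 1·E° = 3×(+0.42) − 2×(-0.28) = +1.820.
E° = +1.820 / 1 = +1.820 V.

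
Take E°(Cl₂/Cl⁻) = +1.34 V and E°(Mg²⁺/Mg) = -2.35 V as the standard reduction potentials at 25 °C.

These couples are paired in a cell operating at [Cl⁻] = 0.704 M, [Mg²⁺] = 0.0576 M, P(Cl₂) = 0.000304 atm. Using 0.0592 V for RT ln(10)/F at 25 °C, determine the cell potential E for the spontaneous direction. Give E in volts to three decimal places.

Cl₂/Cl⁻ is the cathode (higher E°), Mg²⁺/Mg the anode: E°cell = +1.34 − (-2.35) = +3.69 V, n = 2.
Overall: Cl₂(g) + Mg(s) → 2 Cl⁻(aq) + Mg²⁺(aq)
Q = [Cl⁻]^2·[Mg²⁺] / (P(Cl₂)); log Q = 1.973.
E = E° − (0.0592/n) log Q = +3.69 − (0.0592/2)(1.973) = +3.632 V.

+3.632 V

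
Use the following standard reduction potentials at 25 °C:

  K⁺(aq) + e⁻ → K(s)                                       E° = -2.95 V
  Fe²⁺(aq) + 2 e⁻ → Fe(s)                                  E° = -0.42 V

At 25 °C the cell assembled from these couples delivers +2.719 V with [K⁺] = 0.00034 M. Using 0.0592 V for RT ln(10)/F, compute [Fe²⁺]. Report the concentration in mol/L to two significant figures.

0.28 M

Fe²⁺/Fe is the cathode, K⁺/K the anode: E°cell = +2.53 V, n = 2.
Overall reaction: Fe²⁺(aq) + 2 K(s) → Fe(s) + 2 K⁺(aq); Q = [K⁺]^2/[Fe²⁺]^1.
From E = E° − (0.0592/n) log Q: log Q = (E° − E)·n/0.0592 = (+2.53 − (+2.719))·2/0.0592 = -6.3851.
So 1·log[Fe²⁺] = 2·log(0.00034) − log Q = -6.9370 − (-6.3851) = -0.5519; [Fe²⁺] = 10^(-0.5519) ≈ 0.28 M.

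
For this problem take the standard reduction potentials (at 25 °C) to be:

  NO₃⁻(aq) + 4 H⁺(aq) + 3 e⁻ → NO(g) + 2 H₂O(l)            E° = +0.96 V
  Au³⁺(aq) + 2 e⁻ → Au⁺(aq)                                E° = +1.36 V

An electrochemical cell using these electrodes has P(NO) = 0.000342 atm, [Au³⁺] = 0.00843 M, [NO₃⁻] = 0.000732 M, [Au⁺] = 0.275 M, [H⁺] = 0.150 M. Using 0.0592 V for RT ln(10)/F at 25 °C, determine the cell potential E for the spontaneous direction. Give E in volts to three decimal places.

+0.414 V

Au³⁺/Au⁺ is the cathode (higher E°), NO₃⁻/NO the anode: E°cell = +1.36 − (+0.96) = +0.40 V, n = 6.
Overall: 3 Au³⁺(aq) + 2 NO(g) + 4 H₂O(l) → 3 Au⁺(aq) + 2 NO₃⁻(aq) + 8 H⁺(aq)
Q = [Au⁺]^3·[NO₃⁻]^2·[H⁺]^8 / ([Au³⁺]^3·P(NO)^2); log Q = -1.390.
E = E° − (0.0592/n) log Q = +0.40 − (0.0592/6)(-1.390) = +0.414 V.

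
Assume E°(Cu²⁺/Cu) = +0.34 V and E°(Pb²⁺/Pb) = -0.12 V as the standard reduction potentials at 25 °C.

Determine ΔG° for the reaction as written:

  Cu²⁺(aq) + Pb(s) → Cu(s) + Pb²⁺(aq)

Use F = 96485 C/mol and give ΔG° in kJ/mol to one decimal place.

-88.8 kJ/mol

As written, Cu²⁺/Cu is reduced (cathode) and Pb²⁺/Pb is oxidised (anode), so E°cell = (+0.34) − (-0.12) = +0.46 V.
Balancing electrons gives n = 2.
ΔG° = −nFE° = −(2)(96485)(+0.46) = -88,766 J = -88.8 kJ/mol.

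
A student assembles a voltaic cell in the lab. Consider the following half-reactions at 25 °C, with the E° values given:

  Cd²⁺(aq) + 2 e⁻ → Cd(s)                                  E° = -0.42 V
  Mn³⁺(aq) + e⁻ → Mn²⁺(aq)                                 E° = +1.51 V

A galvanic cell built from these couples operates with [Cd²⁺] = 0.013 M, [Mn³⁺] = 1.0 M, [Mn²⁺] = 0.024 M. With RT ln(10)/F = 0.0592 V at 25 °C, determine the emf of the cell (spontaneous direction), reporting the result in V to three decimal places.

+2.082 V

Mn³⁺/Mn²⁺ is the cathode (higher E°), Cd²⁺/Cd the anode: E°cell = +1.51 − (-0.42) = +1.93 V, n = 2.
Overall: 2 Mn³⁺(aq) + Cd(s) → 2 Mn²⁺(aq) + Cd²⁺(aq)
Q = [Mn²⁺]^2·[Cd²⁺] / ([Mn³⁺]^2); log Q = -5.126.
E = E° − (0.0592/n) log Q = +1.93 − (0.0592/2)(-5.126) = +2.082 V.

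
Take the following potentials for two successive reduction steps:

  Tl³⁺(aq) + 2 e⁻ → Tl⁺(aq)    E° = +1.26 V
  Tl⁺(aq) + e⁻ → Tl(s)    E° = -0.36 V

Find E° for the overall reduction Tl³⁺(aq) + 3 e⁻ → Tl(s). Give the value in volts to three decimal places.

+0.720 V

Adding the free-energy changes (−nFE°) of the two steps gives −n₃FE°₃ = −n₁FE°₁ − n₂FE°₂.
E°₃ = (2×+1.26 + 1×-0.36) / 3 = (+2.160) / 3 = +0.720 V.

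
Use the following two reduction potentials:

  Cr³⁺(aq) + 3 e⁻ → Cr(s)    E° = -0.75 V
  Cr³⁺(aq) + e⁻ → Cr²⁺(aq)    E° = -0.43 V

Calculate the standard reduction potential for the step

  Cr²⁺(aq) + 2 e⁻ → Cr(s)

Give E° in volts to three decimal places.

-0.910 V

Sequential free energies add, so n₃E°₃ = n₁E°₁ + n₂E°₂.
With n₃ = 3, and the known step contributing 1×(-0.43) V, the unknown satisfies 2·E° = 3×(-0.75) − 1×(-0.43) = -1.820.
E° = -1.820 / 2 = -0.910 V.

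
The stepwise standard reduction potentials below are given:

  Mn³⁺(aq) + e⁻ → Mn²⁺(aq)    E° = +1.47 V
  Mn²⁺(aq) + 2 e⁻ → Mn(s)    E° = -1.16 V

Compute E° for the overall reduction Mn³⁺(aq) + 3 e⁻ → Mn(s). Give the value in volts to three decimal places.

Adding the free-energy changes (−nFE°) of the two steps gives −n₃FE°₃ = −n₁FE°₁ − n₂FE°₂.
E°₃ = (1×+1.47 + 2×-1.16) / 3 = (-0.850) / 3 = -0.283 V.

-0.283 V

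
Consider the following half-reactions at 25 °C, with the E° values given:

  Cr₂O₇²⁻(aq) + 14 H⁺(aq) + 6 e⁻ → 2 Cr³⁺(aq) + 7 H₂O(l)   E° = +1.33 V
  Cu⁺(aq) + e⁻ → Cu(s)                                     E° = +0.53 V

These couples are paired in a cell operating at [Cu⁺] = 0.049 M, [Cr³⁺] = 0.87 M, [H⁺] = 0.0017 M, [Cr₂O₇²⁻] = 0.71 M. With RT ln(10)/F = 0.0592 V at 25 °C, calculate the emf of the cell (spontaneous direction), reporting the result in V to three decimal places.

Cr₂O₇²⁻/Cr³⁺ is the cathode (higher E°), Cu⁺/Cu the anode: E°cell = +1.33 − (+0.53) = +0.80 V, n = 6.
Overall: Cr₂O₇²⁻(aq) + 14 H⁺(aq) + 6 Cu(s) → 2 Cr³⁺(aq) + 7 H₂O(l) + 6 Cu⁺(aq)
Q = [Cr³⁺]^2·[Cu⁺]^6 / ([Cr₂O₇²⁻]·[H⁺]^14); log Q = 30.943.
E = E° − (0.0592/n) log Q = +0.80 − (0.0592/6)(30.943) = +0.495 V.

+0.495 V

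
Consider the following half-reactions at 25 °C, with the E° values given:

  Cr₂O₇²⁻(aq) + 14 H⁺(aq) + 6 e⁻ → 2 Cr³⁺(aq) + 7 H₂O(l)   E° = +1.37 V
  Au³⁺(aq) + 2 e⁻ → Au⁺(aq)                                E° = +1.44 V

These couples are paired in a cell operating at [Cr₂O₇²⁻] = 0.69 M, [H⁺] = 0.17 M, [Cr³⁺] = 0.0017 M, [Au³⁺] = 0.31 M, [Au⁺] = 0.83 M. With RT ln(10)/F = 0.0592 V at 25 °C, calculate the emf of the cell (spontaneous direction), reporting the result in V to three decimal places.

Au³⁺/Au⁺ is the cathode (higher E°), Cr₂O₇²⁻/Cr³⁺ the anode: E°cell = +1.44 − (+1.37) = +0.07 V, n = 6.
Overall: 3 Au³⁺(aq) + 2 Cr³⁺(aq) + 7 H₂O(l) → 3 Au⁺(aq) + Cr₂O₇²⁻(aq) + 14 H⁺(aq)
Q = [Au⁺]^3·[Cr₂O₇²⁻]·[H⁺]^14 / ([Au³⁺]^3·[Cr³⁺]^2); log Q = -4.113.
E = E° − (0.0592/n) log Q = +0.07 − (0.0592/6)(-4.113) = +0.111 V.

+0.111 V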